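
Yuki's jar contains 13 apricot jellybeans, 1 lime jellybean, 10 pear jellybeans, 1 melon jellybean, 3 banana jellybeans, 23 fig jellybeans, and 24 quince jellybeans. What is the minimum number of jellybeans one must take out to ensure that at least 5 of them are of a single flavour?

22

Put each drawn jellybean into a box by flavour. The largest draw with every box below 5 takes min(count, 4) from each flavour; flavours with fewer than 4 contribute all they have.
Σ min(cᵢ, 4) = 4 + 1 + 4 + 1 + 3 + 4 + 4 = 21.
Draw number 21 + 1 = 22 must push one box to 5.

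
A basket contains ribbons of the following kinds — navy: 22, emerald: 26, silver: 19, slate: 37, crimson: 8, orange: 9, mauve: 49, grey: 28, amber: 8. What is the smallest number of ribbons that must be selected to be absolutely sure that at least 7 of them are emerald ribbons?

In the worst case for collecting emerald ribbons, every non-emerald ribbon comes out first.
There are 22 + 19 + 37 + 8 + 9 + 49 + 28 + 8 = 180 non-emerald ribbons altogether.
After those, each further ribbon must be emerald, so 180 + 7 = 187 draws guarantee 7 emerald ribbons.

187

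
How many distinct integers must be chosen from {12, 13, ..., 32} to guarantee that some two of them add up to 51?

15

Group the elements by complementary pair {x, 51−x}: {19,32}, {20,31}, {21,30}, …, giving 7 two-element pairs and 7 integers whose partner 51−x falls outside [12,32].
Treating each of those 14 groups as a pigeonhole, one can pick one integer per group — 14 integers — with no two summing to 51.
The 15th integer lands in an occupied pair, forcing a sum of 51.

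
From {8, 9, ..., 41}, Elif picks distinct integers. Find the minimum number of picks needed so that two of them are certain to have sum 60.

24

Two chosen integers sum to 60 exactly when both halves of some pair {x, 60−x} with 19 ≤ x ≤ 60−x ≤ 41 are chosen — 11 such pairs.
The remaining 12 elements (those with no distinct partner in range) can never complete a 60-sum, so the worst case takes all of them and one from each pair: 12 + 11 = 23.
By pigeonhole, the 24th integer has to be the second member of some pair, so 23 + 1 = 24.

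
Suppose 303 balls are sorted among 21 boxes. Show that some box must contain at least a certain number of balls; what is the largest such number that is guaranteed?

Pigeonhole: the 21 boxes are the holes and the 303 balls are the pigeons.
If every box held at most 14 balls, the total would be at most 21 × 14 = 294, which is less than 303.
So some box holds at least ⌈303/21⌉ = 15 balls.

15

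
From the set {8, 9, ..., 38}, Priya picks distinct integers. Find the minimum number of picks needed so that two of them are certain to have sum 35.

22

A set avoiding the sum 35 can contain at most one of each pair {x, 35−x}, plus the 11 elements whose complement lies outside the range.
The integers 18, …, 38 (21 of them) are such a set: any two sum to at least 18+19 = 37 > 35.
Any 22nd integer completes one of the 10 pairs, so 22 choices force a sum of 35.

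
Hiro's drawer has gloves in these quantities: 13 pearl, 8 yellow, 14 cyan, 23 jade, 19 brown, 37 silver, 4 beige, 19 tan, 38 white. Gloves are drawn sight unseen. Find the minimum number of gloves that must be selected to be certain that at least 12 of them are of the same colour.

90

Put each drawn glove into a box by colour. The largest draw with every box below 12 takes min(count, 11) from each colour; colours with fewer than 11 contribute all they have.
Σ min(cᵢ, 11) = 11 + 8 + 11 + 11 + 11 + 11 + 4 + 11 + 11 = 89.
Draw number 89 + 1 = 90 must push one box to 12.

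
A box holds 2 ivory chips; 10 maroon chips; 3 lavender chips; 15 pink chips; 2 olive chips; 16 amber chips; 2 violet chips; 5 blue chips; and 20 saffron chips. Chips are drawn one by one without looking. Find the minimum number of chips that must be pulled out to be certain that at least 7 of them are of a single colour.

The 9 colours are the holes; the chips drawn are the pigeons.
To avoid 7 of any one colour, the worst case takes at most 6 of each colour, or every chip of a colour that has fewer than 6.
That gives 2 + 6 + 3 + 6 + 2 + 6 + 2 + 5 + 6 = 38 chips with no colour reaching 7.
The next chip forces some colour to 7, so 38 + 1 = 39.

39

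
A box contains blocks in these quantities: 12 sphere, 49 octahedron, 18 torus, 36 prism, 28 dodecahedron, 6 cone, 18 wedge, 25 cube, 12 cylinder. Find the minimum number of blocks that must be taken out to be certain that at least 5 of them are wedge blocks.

In the worst case for collecting wedge blocks, every non-wedge block comes out first.
There are 12 + 49 + 18 + 36 + 28 + 6 + 25 + 12 = 186 non-wedge blocks altogether.
After those, each further block must be wedge, so 186 + 5 = 191 draws guarantee 5 wedge blocks.

191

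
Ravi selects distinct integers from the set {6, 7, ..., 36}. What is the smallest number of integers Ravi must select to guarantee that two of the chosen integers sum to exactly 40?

18

Two chosen integers sum to 40 exactly when both halves of some pair {x, 40−x} with 6 ≤ x ≤ 40−x ≤ 34 are chosen — 14 such pairs.
The remaining 3 elements (those with no distinct partner in range) can never complete a 40-sum, so the worst case takes all of them and one from each pair: 3 + 14 = 17.
By the pigeonhole principle, the 18th integer has to be the second member of some pair, so 17 + 1 = 18.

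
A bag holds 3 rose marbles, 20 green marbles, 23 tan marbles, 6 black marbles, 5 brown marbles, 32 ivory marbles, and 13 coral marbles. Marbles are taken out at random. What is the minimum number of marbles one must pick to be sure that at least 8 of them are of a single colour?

43

Put each drawn marble into a box by colour. The largest draw with every box below 8 takes min(count, 7) from each colour; colours with fewer than 7 contribute all they have.
Σ min(cᵢ, 7) = 3 + 7 + 7 + 6 + 5 + 7 + 7 = 42.
Draw number 42 + 1 = 43 must push one box to 8.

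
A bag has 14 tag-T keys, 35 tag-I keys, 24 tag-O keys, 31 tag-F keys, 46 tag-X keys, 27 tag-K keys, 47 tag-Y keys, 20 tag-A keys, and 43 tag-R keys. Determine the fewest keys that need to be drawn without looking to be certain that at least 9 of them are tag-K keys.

In the worst case for collecting tag-K keys, every non-tag-K key comes out first.
There are 14 + 35 + 24 + 31 + 46 + 47 + 20 + 43 = 260 non-tag-K keys altogether.
After those, each further key must be tag-K, so 260 + 9 = 269 draws guarantee 9 tag-K keys.

269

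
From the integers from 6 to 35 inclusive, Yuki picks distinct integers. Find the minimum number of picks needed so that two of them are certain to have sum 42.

A set avoiding the sum 42 can contain at most one of each pair {x, 42−x}, plus the 2 elements whose complement lies outside the range or equal to its own complement.
The integers 6, …, 21 (16 of them) are such a set: any two sum to at least 6+7 = 13 and at most 20+21 = 41 < 42.
By the pigeonhole principle, any 17th integer completes one of the 14 pairs, so 17 choices force a sum of 42.

17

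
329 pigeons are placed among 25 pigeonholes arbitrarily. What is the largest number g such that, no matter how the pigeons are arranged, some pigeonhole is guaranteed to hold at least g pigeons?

Pigeonhole: the 25 pigeonholes are the holes and the 329 pigeons are the pigeons.
If every pigeonhole held at most 13 pigeons, the total would be at most 25 × 13 = 325, which is less than 329.
So some pigeonhole holds at least ⌈329/25⌉ = 14 pigeons.

14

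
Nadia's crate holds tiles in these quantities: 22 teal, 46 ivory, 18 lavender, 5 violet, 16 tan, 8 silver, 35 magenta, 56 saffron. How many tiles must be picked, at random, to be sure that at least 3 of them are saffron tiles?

153

In the worst case for collecting saffron tiles, every non-saffron tile comes out first.
There are 22 + 46 + 18 + 5 + 16 + 8 + 35 = 150 non-saffron tiles altogether.
After those, each further tile must be saffron, so 150 + 3 = 153 draws guarantee 3 saffron tiles.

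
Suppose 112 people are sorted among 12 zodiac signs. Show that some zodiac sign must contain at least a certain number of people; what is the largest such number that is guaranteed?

The 12 zodiac signs are the holes and the 112 people are the pigeons.
If every zodiac sign held at most 9 people, the total would be at most 12 × 9 = 108, which is less than 112.
So some zodiac sign holds at least ⌈112/12⌉ = 10 people.

10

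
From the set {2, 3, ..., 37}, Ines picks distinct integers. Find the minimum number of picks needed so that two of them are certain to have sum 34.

Group the elements by complementary pair {x, 34−x}: {2,32}, {3,31}, {4,30}, …, giving 15 two-element pairs, the single value 17 (it cannot pair with itself since the integers are distinct), and 5 integers whose partner 34−x falls outside [2,37].
Treating each of those 21 groups as a pigeonhole, one can pick one integer per group — 21 integers — with no two summing to 34.
The 22nd integer lands in an occupied pair, forcing a sum of 34.

22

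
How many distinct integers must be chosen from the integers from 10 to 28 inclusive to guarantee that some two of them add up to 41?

A set avoiding the sum 41 can contain at most one of each pair {x, 41−x}, plus the 3 elements whose complement lies outside the range.
The integers 10, …, 20 (11 of them) are such a set: any two sum to at least 10+11 = 21 and at most 19+20 = 39 < 41.
Any 12th integer completes one of the 8 pairs, so 12 choices force a sum of 41.

12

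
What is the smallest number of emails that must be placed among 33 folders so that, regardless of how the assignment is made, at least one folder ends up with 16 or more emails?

With 495 emails one could put exactly 15 in each of the 33 folders, and no folder would reach 16.
One more email must land in a folder that already has 15, giving it 16.
So 33 × 15 + 1 = 496 emails are required.

496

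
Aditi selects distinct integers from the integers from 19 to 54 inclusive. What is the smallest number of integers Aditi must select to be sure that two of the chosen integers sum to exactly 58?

Group the elements by complementary pair {x, 58−x}: {19,39}, {20,38}, {21,37}, …, giving 10 two-element pairs, the single value 29 (it cannot pair with itself since the integers are distinct), and 15 integers whose partner 58−x falls outside [19,54].
Treating each of those 26 groups as a pigeonhole, one can pick one integer per group — 26 integers — with no two summing to 58.
The 27th integer lands in an occupied pair, forcing a sum of 58.

27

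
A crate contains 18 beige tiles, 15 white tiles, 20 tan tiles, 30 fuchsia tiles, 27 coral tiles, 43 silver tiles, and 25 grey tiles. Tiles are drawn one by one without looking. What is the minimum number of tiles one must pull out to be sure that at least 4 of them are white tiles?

167

In the worst case for collecting white tiles, every non-white tile comes out first.
There are 18 + 20 + 30 + 27 + 43 + 25 = 163 non-white tiles altogether.
After those, each further tile must be white, so 163 + 4 = 167 draws guarantee 4 white tiles.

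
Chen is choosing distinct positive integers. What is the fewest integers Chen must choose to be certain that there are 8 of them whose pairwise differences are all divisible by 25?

176

Integers whose pairwise differences are multiples of 25 are exactly those sharing a remainder mod 25. The 25 residue classes mod 25 are the pigeonholes.
With 175 integers one could put 7 in each residue class and have no class reach 8.
The 176th integer pushes some class to 8, so 25·7 + 1 = 176.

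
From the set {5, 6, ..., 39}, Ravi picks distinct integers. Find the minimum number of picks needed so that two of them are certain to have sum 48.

Two chosen integers sum to 48 exactly when both halves of some pair {x, 48−x} with 9 ≤ x ≤ 48−x ≤ 39 are chosen — 15 such pairs.
The remaining 5 elements (those with no distinct partner in range) can never complete a 48-sum, so the worst case takes all of them and one from each pair: 5 + 15 = 20.
The 21st integer has to be the second member of some pair, so 20 + 1 = 21.

21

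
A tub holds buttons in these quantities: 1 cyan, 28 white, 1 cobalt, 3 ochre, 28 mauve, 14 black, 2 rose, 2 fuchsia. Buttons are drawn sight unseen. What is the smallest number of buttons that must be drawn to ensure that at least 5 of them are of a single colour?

22

By pigeonhole, put each drawn button into a box by colour. The largest draw with every box below 5 takes min(count, 4) from each colour; colours with fewer than 4 contribute all they have.
Σ min(cᵢ, 4) = 1 + 4 + 1 + 3 + 4 + 4 + 2 + 2 = 21.
Draw number 21 + 1 = 22 must push one box to 5.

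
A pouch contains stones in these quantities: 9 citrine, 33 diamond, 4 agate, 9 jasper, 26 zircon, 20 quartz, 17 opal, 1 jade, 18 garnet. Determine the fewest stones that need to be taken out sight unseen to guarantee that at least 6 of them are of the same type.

41

By the pigeonhole principle, the 9 types are the holes; the stones drawn are the pigeons.
To avoid 6 of any one type, the worst case takes at most 5 of each type, or every stone of a type that has fewer than 5.
That gives 5 + 5 + 4 + 5 + 5 + 5 + 5 + 1 + 5 = 40 stones with no type reaching 6.
The next stone forces some type to 6, so 40 + 1 = 41.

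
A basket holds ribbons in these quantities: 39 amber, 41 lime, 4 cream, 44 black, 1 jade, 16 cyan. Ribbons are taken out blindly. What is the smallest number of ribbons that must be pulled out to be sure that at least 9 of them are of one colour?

38

An adversary could hand out at most 8 ribbons per colour (cream, jade run out sooner): 8 + 8 + 4 + 8 + 1 + 8 = 37 ribbons and still no colour has 9.
One more ribbon lands in a colour already at 8, so 38 draws are enough and 37 are not.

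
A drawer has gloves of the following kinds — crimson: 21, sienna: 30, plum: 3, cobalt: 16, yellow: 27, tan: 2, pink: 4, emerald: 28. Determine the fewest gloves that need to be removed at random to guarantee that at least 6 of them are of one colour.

35

The 8 colours are the holes; the gloves drawn are the pigeons.
To avoid 6 of any one colour, the worst case takes at most 5 of each colour, or every glove of a colour that has fewer than 5.
That gives 5 + 5 + 3 + 5 + 5 + 2 + 4 + 5 = 34 gloves with no colour reaching 6.
The next glove forces some colour to 6, so 34 + 1 = 35.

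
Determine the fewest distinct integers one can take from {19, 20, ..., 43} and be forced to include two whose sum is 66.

Group the elements by complementary pair {x, 66−x}: {23,43}, {24,42}, {25,41}, …, giving 10 two-element pairs, the single value 33 (it cannot pair with itself since the integers are distinct), and 4 integers whose partner 66−x falls outside [19,43].
By the pigeonhole principle, treating each of those 15 groups as a pigeonhole, one can pick one integer per group — 15 integers — with no two summing to 66.
The 16th integer lands in an occupied pair, forcing a sum of 66.

16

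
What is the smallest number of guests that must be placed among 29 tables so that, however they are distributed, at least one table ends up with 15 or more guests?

407

With 406 guests one could put exactly 14 in each of the 29 tables, and no table would reach 15.
One more guest must land in a table that already has 14, giving it 15.
So 29 × 14 + 1 = 407 guests are required.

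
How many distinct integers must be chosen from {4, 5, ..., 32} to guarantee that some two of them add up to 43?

A set avoiding the sum 43 can contain at most one of each pair {x, 43−x}, plus the 7 elements whose complement lies outside the range.
The integers 4, …, 21 (18 of them) are such a set: any two sum to at least 4+5 = 9 and at most 20+21 = 41 < 43.
Pigeonhole: any 19th integer completes one of the 11 pairs, so 19 choices force a sum of 43.

19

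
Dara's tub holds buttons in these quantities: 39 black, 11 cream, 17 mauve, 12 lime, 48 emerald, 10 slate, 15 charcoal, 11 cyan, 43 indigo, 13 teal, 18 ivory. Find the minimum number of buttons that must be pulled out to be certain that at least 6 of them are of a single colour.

56

The 11 colours are the holes; the buttons drawn are the pigeons.
To avoid 6 of any one colour, the worst case takes at most 5 of each colour.
That gives 5 + 5 + 5 + 5 + 5 + 5 + 5 + 5 + 5 + 5 + 5 = 55 buttons with no colour reaching 6.
The next button forces some colour to 6, so 55 + 1 = 56.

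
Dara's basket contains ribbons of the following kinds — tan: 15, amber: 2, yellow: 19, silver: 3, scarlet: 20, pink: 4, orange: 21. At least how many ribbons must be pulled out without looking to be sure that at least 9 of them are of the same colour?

The 7 colours are the holes; the ribbons drawn are the pigeons.
To avoid 9 of any one colour, the worst case takes at most 8 of each colour, or every ribbon of a colour that has fewer than 8.
That gives 8 + 2 + 8 + 3 + 8 + 4 + 8 = 41 ribbons with no colour reaching 9.
The next ribbon forces some colour to 9, so 41 + 1 = 42.

42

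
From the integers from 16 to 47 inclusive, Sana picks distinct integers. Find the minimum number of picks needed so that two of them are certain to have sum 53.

22

A set avoiding the sum 53 can contain at most one of each pair {x, 53−x}, plus the 10 elements whose complement lies outside the range.
The integers 27, …, 47 (21 of them) are such a set: any two sum to at least 27+28 = 55 > 53.
Pigeonhole: any 22nd integer completes one of the 11 pairs, so 22 choices force a sum of 53.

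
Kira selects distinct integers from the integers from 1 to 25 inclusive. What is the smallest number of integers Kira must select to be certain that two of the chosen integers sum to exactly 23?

15

Two chosen integers sum to 23 exactly when both halves of some pair {x, 23−x} with 1 ≤ x ≤ 23−x ≤ 22 are chosen — 11 such pairs.
The remaining 3 elements (those with no distinct partner in range) can never complete a 23-sum, so the worst case takes all of them and one from each pair: 3 + 11 = 14.
The 15th integer has to be the second member of some pair, so 14 + 1 = 15.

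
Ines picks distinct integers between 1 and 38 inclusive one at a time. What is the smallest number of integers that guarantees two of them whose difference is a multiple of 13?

Integers whose pairwise differences are multiples of 13 are exactly those sharing a remainder mod 13. By the pigeonhole principle, the 13 residue classes mod 13 are the pigeonholes.
With 13 integers one could put 1 in each residue class and have no class reach 2.
The 14th integer pushes some class to 2, so 13·1 + 1 = 14.

14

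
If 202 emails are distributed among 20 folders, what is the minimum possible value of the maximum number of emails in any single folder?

By the pigeonhole principle, the 20 folders are the holes and the 202 emails are the pigeons.
If every folder held at most 10 emails, the total would be at most 20 × 10 = 200, which is less than 202.
So some folder holds at least ⌈202/20⌉ = 11 emails.

11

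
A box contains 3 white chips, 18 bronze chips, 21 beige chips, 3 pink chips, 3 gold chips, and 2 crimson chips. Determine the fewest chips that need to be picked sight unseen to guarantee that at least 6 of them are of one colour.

An adversary could hand out at most 5 chips per colour (4 colours run out sooner): 3 + 5 + 5 + 3 + 3 + 2 = 21 chips and still no colour has 6.
Pigeonhole: one more chip lands in a colour already at 5, so 22 draws are enough and 21 are not.

22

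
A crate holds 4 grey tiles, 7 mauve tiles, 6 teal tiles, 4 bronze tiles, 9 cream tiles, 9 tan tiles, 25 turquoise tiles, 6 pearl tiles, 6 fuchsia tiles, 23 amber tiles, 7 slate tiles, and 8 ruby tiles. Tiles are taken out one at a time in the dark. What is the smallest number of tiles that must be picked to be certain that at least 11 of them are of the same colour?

An adversary could hand out at most 10 tiles per colour (10 colours run out sooner): 4 + 7 + 6 + 4 + 9 + 9 + 10 + 6 + 6 + 10 + 7 + 8 = 86 tiles and still no colour has 11.
One more tile lands in a colour already at 10, so 87 draws are enough and 86 are not.

87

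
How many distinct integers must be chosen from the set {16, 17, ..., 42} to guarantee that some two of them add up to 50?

19

Two chosen integers sum to 50 exactly when both halves of some pair {x, 50−x} with 16 ≤ x ≤ 50−x ≤ 34 are chosen — 9 such pairs.
The remaining 9 elements (those with no distinct partner in range) can never complete a 50-sum, so the worst case takes all of them and one from each pair: 9 + 9 = 18.
The 19th integer has to be the second member of some pair, so 18 + 1 = 19.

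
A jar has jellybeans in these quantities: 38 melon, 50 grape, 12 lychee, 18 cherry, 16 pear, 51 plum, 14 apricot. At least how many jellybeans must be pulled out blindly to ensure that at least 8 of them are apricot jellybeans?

In the worst case for collecting apricot jellybeans, every non-apricot jellybean comes out first.
There are 38 + 50 + 12 + 18 + 16 + 51 = 185 non-apricot jellybeans altogether.
After those, each further jellybean must be apricot, so 185 + 8 = 193 draws guarantee 8 apricot jellybeans.

193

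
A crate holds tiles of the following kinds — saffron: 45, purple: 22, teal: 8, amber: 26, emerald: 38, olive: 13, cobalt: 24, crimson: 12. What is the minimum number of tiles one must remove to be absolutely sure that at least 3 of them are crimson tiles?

179

In the worst case for collecting crimson tiles, every non-crimson tile comes out first.
There are 45 + 22 + 8 + 26 + 38 + 13 + 24 = 176 non-crimson tiles altogether.
After those, each further tile must be crimson, so 176 + 3 = 179 draws guarantee 3 crimson tiles.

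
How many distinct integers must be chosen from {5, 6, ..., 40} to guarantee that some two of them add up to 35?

Group the elements by complementary pair {x, 35−x}: {5,30}, {6,29}, {7,28}, …, giving 13 two-element pairs and 10 integers whose partner 35−x falls outside [5,40].
By pigeonhole, treating each of those 23 groups as a pigeonhole, one can pick one integer per group — 23 integers — with no two summing to 35.
The 24th integer lands in an occupied pair, forcing a sum of 35.

24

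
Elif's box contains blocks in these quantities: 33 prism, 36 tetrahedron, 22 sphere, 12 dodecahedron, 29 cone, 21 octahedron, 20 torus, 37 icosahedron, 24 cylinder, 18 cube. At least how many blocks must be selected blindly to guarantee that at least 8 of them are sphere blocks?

In the worst case for collecting sphere blocks, every non-sphere block comes out first.
There are 33 + 36 + 12 + 29 + 21 + 20 + 37 + 24 + 18 = 230 non-sphere blocks altogether.
After those, each further block must be sphere, so 230 + 8 = 238 draws guarantee 8 sphere blocks.

238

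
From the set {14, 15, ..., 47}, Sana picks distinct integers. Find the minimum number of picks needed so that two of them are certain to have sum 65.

Two chosen integers sum to 65 exactly when both halves of some pair {x, 65−x} with 18 ≤ x ≤ 65−x ≤ 47 are chosen — 15 such pairs.
The remaining 4 elements (those with no distinct partner in range) can never complete a 65-sum, so the worst case takes all of them and one from each pair: 4 + 15 = 19.
By pigeonhole, the 20th integer has to be the second member of some pair, so 19 + 1 = 20.

20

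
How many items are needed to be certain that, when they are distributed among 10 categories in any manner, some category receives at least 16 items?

151

With 150 items one could put exactly 15 in each of the 10 categories, and no category would reach 16.
One more item must land in a category that already has 15, giving it 16.
So 10 × 15 + 1 = 151 items are required.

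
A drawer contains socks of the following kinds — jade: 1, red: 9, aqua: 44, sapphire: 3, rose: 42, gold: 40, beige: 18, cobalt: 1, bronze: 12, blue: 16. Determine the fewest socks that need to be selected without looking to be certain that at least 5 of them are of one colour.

An adversary could hand out at most 4 socks per colour (jade, sapphire, cobalt run out sooner): 1 + 4 + 4 + 3 + 4 + 4 + 4 + 1 + 4 + 4 = 33 socks and still no colour has 5.
By the pigeonhole principle, one more sock lands in a colour already at 4, so 34 draws are enough and 33 are not.

34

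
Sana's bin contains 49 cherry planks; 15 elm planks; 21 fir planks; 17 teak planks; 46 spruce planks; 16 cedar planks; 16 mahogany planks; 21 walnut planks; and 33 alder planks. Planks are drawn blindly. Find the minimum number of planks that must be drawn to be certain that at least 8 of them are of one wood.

By pigeonhole, put each drawn plank into a box by wood. The largest draw with every box below 8 takes min(count, 7) from each wood.
Σ min(cᵢ, 7) = 7 + 7 + 7 + 7 + 7 + 7 + 7 + 7 + 7 = 63.
Draw number 63 + 1 = 64 must push one box to 8.

64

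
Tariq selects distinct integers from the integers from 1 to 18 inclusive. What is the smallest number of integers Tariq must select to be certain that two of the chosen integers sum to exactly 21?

Two chosen integers sum to 21 exactly when both halves of some pair {x, 21−x} with 3 ≤ x ≤ 21−x ≤ 18 are chosen — 8 such pairs.
The remaining 2 elements (those with no distinct partner in range) can never complete a 21-sum, so the worst case takes all of them and one from each pair: 2 + 8 = 10.
By the pigeonhole principle, the 11th integer has to be the second member of some pair, so 10 + 1 = 11.

11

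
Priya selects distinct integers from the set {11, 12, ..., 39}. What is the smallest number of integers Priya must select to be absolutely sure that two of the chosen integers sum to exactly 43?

19

Two chosen integers sum to 43 exactly when both halves of some pair {x, 43−x} with 11 ≤ x ≤ 43−x ≤ 32 are chosen — 11 such pairs.
The remaining 7 elements (those with no distinct partner in range) can never complete a 43-sum, so the worst case takes all of them and one from each pair: 7 + 11 = 18.
The 19th integer has to be the second member of some pair, so 18 + 1 = 19.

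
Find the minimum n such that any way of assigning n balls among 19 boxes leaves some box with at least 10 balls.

With 171 balls one could put exactly 9 in each of the 19 boxes, and no box would reach 10.
By the pigeonhole principle, one more ball must land in a box that already has 9, giving it 10.
So 19 × 9 + 1 = 172 balls are required.

172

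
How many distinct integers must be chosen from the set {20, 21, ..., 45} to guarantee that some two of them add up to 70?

17

Two chosen integers sum to 70 exactly when both halves of some pair {x, 70−x} with 25 ≤ x ≤ 70−x ≤ 45 are chosen — 10 such pairs.
The remaining 6 elements (those with no distinct partner in range) can never complete a 70-sum, so the worst case takes all of them and one from each pair: 6 + 10 = 16.
The 17th integer has to be the second member of some pair, so 16 + 1 = 17.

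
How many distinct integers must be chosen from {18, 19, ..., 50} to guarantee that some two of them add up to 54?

Group the elements by complementary pair {x, 54−x}: {18,36}, {19,35}, {20,34}, …, giving 9 two-element pairs; the single value 27 (it cannot pair with itself since the integers are distinct); and 14 integers whose partner 54−x falls outside [18,50].
By pigeonhole, treating each of those 24 groups as a pigeonhole, one can pick one integer per group — 24 integers — with no two summing to 54.
The 25th integer lands in an occupied pair, forcing a sum of 54.

25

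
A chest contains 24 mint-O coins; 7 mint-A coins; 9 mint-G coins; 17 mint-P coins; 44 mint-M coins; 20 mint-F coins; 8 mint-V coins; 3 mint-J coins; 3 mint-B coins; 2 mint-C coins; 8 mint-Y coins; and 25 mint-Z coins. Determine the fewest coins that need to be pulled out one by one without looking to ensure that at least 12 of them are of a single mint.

Put each drawn coin into a box by mint. The largest draw with every box below 12 takes min(count, 11) from each mint; mints with fewer than 11 contribute all they have.
Σ min(cᵢ, 11) = 11 + 7 + 9 + 11 + 11 + 11 + 8 + 3 + 3 + 2 + 8 + 11 = 95.
Draw number 95 + 1 = 96 must push one box to 12.

96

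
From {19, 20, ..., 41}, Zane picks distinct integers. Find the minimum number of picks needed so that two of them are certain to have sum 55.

15

A set avoiding the sum 55 can contain at most one of each pair {x, 55−x}, plus the 5 elements whose complement lies outside the range.
The integers 28, …, 41 (14 of them) are such a set: any two sum to at least 28+29 = 57 > 55.
Pigeonhole: any 15th integer completes one of the 9 pairs, so 15 choices force a sum of 55.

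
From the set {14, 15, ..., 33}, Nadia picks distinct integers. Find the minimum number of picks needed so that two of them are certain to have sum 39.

Two chosen integers sum to 39 exactly when both halves of some pair {x, 39−x} with 14 ≤ x ≤ 39−x ≤ 25 are chosen — 6 such pairs.
The remaining 8 elements (those with no distinct partner in range) can never complete a 39-sum, so the worst case takes all of them and one from each pair: 8 + 6 = 14.
The 15th integer has to be the second member of some pair, so 14 + 1 = 15.

15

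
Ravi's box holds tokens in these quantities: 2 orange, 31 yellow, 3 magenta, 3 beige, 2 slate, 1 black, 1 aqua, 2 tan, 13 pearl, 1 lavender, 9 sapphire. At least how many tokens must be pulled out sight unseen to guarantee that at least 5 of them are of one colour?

28

Put each drawn token into a box by colour. The largest draw with every box below 5 takes min(count, 4) from each colour; colours with fewer than 4 contribute all they have.
Σ min(cᵢ, 4) = 2 + 4 + 3 + 3 + 2 + 1 + 1 + 2 + 4 + 1 + 4 = 27.
Draw number 27 + 1 = 28 must push one box to 5.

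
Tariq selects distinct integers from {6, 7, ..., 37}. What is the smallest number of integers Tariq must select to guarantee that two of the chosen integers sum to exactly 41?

18

Group the elements by complementary pair {x, 41−x}: {6,35}, {7,34}, {8,33}, …, giving 15 two-element pairs and 2 integers whose partner 41−x falls outside [6,37].
Treating each of those 17 groups as a pigeonhole, one can pick one integer per group — 17 integers — with no two summing to 41.
The 18th integer lands in an occupied pair, forcing a sum of 41.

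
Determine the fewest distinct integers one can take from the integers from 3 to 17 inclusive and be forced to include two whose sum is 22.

Two chosen integers sum to 22 exactly when both halves of some pair {x, 22−x} with 5 ≤ x ≤ 22−x ≤ 17 are chosen — 6 such pairs.
The remaining 3 elements (those with no distinct partner in range) can never complete a 22-sum, so the worst case takes all of them and one from each pair: 3 + 6 = 9.
The 10th integer has to be the second member of some pair, so 9 + 1 = 10.

10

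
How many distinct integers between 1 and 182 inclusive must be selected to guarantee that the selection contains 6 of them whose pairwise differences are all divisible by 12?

Integers whose pairwise differences are multiples of 12 are exactly those sharing a remainder mod 12. Pigeonhole: the 12 residue classes mod 12 are the pigeonholes.
With 60 integers one could put 5 in each residue class and have no class reach 6.
The 61st integer pushes some class to 6, so 12·5 + 1 = 61.

61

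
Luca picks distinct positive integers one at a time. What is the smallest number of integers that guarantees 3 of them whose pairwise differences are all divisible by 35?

Integers whose pairwise differences are multiples of 35 are exactly those sharing a remainder mod 35. The 35 residue classes mod 35 are the pigeonholes.
With 70 integers one could put 2 in each residue class and have no class reach 3.
The 71st integer pushes some class to 3, so 35·2 + 1 = 71.

71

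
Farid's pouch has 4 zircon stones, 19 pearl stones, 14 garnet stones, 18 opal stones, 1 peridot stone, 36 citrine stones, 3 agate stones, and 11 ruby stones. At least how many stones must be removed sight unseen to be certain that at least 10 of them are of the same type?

An adversary could hand out at most 9 stones per type (zircon, peridot, agate run out sooner): 4 + 9 + 9 + 9 + 1 + 9 + 3 + 9 = 53 stones and still no type has 10.
One more stone lands in a type already at 9, so 54 draws are enough and 53 are not.

54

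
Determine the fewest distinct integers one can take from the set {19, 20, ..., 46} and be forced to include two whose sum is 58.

Group the elements by complementary pair {x, 58−x}: {19,39}, {20,38}, {21,37}, …, giving 10 two-element pairs, the single value 29 (it cannot pair with itself since the integers are distinct), and 7 integers whose partner 58−x falls outside [19,46].
Pigeonhole: treating each of those 18 groups as a pigeonhole, one can pick one integer per group — 18 integers — with no two summing to 58.
The 19th integer lands in an occupied pair, forcing a sum of 58.

19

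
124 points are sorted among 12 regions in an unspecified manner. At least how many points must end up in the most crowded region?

11

The 12 regions are the holes and the 124 points are the pigeons.
If every region held at most 10 points, the total would be at most 12 × 10 = 120, which is less than 124.
So some region holds at least ⌈124/12⌉ = 11 points.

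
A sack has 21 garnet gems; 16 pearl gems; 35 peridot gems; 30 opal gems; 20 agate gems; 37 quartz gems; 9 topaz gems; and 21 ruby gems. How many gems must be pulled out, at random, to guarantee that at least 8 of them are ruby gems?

In the worst case for collecting ruby gems, every non-ruby gem comes out first.
There are 21 + 16 + 35 + 30 + 20 + 37 + 9 = 168 non-ruby gems altogether.
After those, each further gem must be ruby, so 168 + 8 = 176 draws guarantee 8 ruby gems.

176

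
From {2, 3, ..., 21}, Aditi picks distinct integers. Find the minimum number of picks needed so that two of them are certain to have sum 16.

15

A set avoiding the sum 16 can contain at most one of each pair {x, 16−x}, plus the 8 elements whose complement lies outside the range or equal to its own complement.
The integers 8, …, 21 (14 of them) are such a set: any two sum to at least 8+9 = 17 > 16.
Any 15th integer completes one of the 6 pairs, so 15 choices force a sum of 16.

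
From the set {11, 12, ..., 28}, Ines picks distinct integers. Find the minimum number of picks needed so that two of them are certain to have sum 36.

12

Group the elements by complementary pair {x, 36−x}: {11,25}, {12,24}, {13,23}, …, giving 7 two-element pairs; the single value 18 (it cannot pair with itself since the integers are distinct); and 3 integers whose partner 36−x falls outside [11,28].
By the pigeonhole principle, treating each of those 11 groups as a pigeonhole, one can pick one integer per group — 11 integers — with no two summing to 36.
The 12th integer lands in an occupied pair, forcing a sum of 36.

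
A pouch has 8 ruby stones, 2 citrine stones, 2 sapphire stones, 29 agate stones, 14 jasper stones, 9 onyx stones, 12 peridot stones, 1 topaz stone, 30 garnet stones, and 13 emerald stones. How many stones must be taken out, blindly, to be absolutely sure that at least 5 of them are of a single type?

By the pigeonhole principle, put each drawn stone into a box by type. The largest draw with every box below 5 takes min(count, 4) from each type; types with fewer than 4 contribute all they have.
Σ min(cᵢ, 4) = 4 + 2 + 2 + 4 + 4 + 4 + 4 + 1 + 4 + 4 = 33.
Draw number 33 + 1 = 34 must push one box to 5.

34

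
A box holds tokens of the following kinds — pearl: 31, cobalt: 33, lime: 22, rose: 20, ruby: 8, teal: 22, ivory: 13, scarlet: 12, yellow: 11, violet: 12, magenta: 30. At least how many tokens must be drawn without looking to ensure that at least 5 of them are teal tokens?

197

In the worst case for collecting teal tokens, every non-teal token comes out first.
There are 31 + 33 + 22 + 20 + 8 + 13 + 12 + 11 + 12 + 30 = 192 non-teal tokens altogether.
After those, each further token must be teal, so 192 + 5 = 197 draws guarantee 5 teal tokens.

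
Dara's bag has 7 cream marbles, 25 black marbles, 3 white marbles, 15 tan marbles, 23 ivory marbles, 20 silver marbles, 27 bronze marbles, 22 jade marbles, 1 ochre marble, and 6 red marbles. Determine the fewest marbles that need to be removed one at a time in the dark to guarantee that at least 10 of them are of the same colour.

An adversary could hand out at most 9 marbles per colour (4 colours run out sooner): 7 + 9 + 3 + 9 + 9 + 9 + 9 + 9 + 1 + 6 = 71 marbles and still no colour has 10.
Pigeonhole: one more marble lands in a colour already at 9, so 72 draws are enough and 71 are not.

72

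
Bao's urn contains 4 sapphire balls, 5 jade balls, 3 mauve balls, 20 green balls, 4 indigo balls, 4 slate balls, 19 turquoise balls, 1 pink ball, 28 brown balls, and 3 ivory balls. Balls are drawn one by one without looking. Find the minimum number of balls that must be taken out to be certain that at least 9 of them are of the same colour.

49

Put each drawn ball into a box by colour. The largest draw with every box below 9 takes min(count, 8) from each colour; colours with fewer than 8 contribute all they have.
Σ min(cᵢ, 8) = 4 + 5 + 3 + 8 + 4 + 4 + 8 + 1 + 8 + 3 = 48.
Draw number 48 + 1 = 49 must push one box to 9.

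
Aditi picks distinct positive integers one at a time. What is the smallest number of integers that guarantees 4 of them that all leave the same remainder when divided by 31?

By pigeonhole, the 31 residue classes mod 31 are the pigeonholes.
With 93 integers one could put 3 in each residue class and have no class reach 4.
The 94th integer pushes some class to 4, so 31·3 + 1 = 94.

94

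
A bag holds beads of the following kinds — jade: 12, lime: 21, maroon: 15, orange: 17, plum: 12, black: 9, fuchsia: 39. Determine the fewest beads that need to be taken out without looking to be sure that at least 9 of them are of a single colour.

The 7 colours are the holes; the beads drawn are the pigeons.
To avoid 9 of any one colour, the worst case takes at most 8 of each colour.
That gives 8 + 8 + 8 + 8 + 8 + 8 + 8 = 56 beads with no colour reaching 9.
The next bead forces some colour to 9, so 56 + 1 = 57.

57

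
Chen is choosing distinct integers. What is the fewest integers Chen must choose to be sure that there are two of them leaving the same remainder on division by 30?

The 30 residue classes mod 30 are the pigeonholes.
With 30 integers one could put 1 in each residue class and have no class reach 2.
The 31st integer pushes some class to 2, so 30·1 + 1 = 31.

31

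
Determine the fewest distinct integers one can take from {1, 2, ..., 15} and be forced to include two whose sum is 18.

A set avoiding the sum 18 can contain at most one of each pair {x, 18−x}, plus the 3 elements whose complement lies outside the range or equal to its own complement.
The integers 1, …, 9 (9 of them) are such a set: any two sum to at least 1+2 = 3 and at most 8+9 = 17 < 18.
Any 10th integer completes one of the 6 pairs, so 10 choices force a sum of 18.

10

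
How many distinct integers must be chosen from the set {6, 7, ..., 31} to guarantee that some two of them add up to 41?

Two chosen integers sum to 41 exactly when both halves of some pair {x, 41−x} with 10 ≤ x ≤ 41−x ≤ 31 are chosen — 11 such pairs.
The remaining 4 elements (those with no distinct partner in range) can never complete a 41-sum, so the worst case takes all of them and one from each pair: 4 + 11 = 15.
Pigeonhole: the 16th integer has to be the second member of some pair, so 15 + 1 = 16.

16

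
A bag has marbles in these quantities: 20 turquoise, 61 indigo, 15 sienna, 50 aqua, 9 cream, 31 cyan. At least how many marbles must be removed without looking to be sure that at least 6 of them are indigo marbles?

In the worst case for collecting indigo marbles, every non-indigo marble comes out first.
There are 20 + 15 + 50 + 9 + 31 = 125 non-indigo marbles altogether.
After those, each further marble must be indigo, so 125 + 6 = 131 draws guarantee 6 indigo marbles.

131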